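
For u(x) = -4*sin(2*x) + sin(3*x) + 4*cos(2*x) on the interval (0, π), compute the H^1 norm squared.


||u||_{H^1(0,π)}^2 = 48 + 85*π

u'(x) = -8*sin(2*x) - 8*cos(2*x) + 3*cos(3*x).
Expand u² and (u')² and integrate term by term on (0, π), using: for integers n ≥ 1, ∫_0^π sin²(nx) dx = ∫_0^π cos²(nx) dx = π/2; for n ≠ n', ∫_0^π sin(nx)sin(n'x) dx = ∫_0^π cos(nx)cos(n'x) dx = 0; and by product-to-sum, ∫_0^π sin(nx)cos(n'x) dx = ½∫_0^π [sin((n+n')x) + sin((n−n')x)] dx, which is 0 when n+n' is even and 2n/(n²−n'²) when n+n' is odd (it need not vanish on (0, π)).
  u² squared terms: (-4)²·∫sin(2x)² dx = 16·π/2 = 8*π;  (4)²·∫cos(2x)² dx = 16·π/2 = 8*π;  (1)²·∫sin(3x)² dx = 1·π/2 = π/2.
  u² cross terms: 2·(-4)·(4)·∫sin(2x)·cos(2x) dx = -32·(0) = 0;  2·(-4)·(1)·∫sin(2x)·sin(3x) dx = -8·(0) = 0;  2·(4)·(1)·∫cos(2x)·sin(3x) dx = 8·(6/5) = 48/5.
  So ∫_0^π u² dx = 8*π + 8*π + π/2 + 0 + 0 + 48/5 = 48/5 + 33*π/2.
  (u')² squared terms: (-8)²·∫cos(2x)² dx = 64·π/2 = 32*π;  (-8)²·∫sin(2x)² dx = 64·π/2 = 32*π;  (3)²·∫cos(3x)² dx = 9·π/2 = 9*π/2.
  (u')² cross terms: 2·(-8)·(-8)·∫cos(2x)·sin(2x) dx = 128·(0) = 0;  2·(-8)·(3)·∫cos(2x)·cos(3x) dx = -48·(0) = 0;  2·(-8)·(3)·∫sin(2x)·cos(3x) dx = -48·(-4/5) = 192/5.
  So ∫_0^π (u')² dx = 32*π + 32*π + 9*π/2 + 0 + 0 + 192/5 = 192/5 + 137*π/2.
||u||_{H^1}^2 = (48/5 + 33*π/2) + (192/5 + 137*π/2) = 48 + 85*π.


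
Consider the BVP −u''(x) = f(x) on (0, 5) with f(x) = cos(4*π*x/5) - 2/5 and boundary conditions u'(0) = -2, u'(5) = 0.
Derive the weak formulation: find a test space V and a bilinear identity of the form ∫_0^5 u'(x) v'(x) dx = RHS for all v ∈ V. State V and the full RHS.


V = H^1(0, 5) (v unrestricted at boundary; u is determined up to an additive constant); weak form: ∫_0^5 u'v' dx = ∫_0^5 (cos(4*π*x/5) - 2/5) v dx + 2·v(0) for all v ∈ V.

Multiply both sides by a test function v and integrate from 0 to 5:
  ∫_0^5 −u''(x) v(x) dx = ∫_0^5 f(x) v(x) dx.
Integrate the LHS by parts once:
  ∫_0^5 −u'' v dx = −[u'(x) v(x)]_0^5 + ∫_0^5 u'(x) v'(x) dx.
Thus ∫_0^5 u'(x) v'(x) dx = ∫_0^5 f(x) v(x) dx + [u'(x) v(x)]_0^5.
Choose V so that boundary terms are either known or forced to vanish.
u has inhomogeneous Neumann u'(0) = -2, u'(5) = 0. [u' v]_0^5 = (0)·v(5) − (-2)·v(0) = 2·v(0). Take V = H^1(0, 5); boundary term becomes part of RHS.
Weak formulation: find u (satisfying any essential BC) such that ∫_0^5 u'(x) v'(x) dx = ∫_0^5 f v dx + 2·v(0) for all v ∈ V (Neumann data are natural BCs: they enter the RHS as boundary terms).
Substituting f(x) = cos(4*π*x/5) - 2/5, the right-hand side is ∫_0^5 (cos(4*π*x/5) - 2/5) v dx + 2·v(0).
Compatibility check (pure Neumann): taking v ≡ 1 ∈ V gives 0 = ∫_0^5 f dx + (0) − (-2), i.e. ∫_0^5 f dx must equal u'(0) − u'(5) = -2. Indeed ∫_0^5 (cos(4*π*x/5) - 2/5) dx = -2, so the data are compatible. The solution is then unique only up to an additive constant (fix it e.g. by requiring ∫_0^5 u dx = 0).


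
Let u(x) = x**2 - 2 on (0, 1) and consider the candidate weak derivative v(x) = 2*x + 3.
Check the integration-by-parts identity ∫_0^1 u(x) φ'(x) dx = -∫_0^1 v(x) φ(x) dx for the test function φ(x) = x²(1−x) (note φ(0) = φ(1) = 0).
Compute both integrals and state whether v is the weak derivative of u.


LHS = -1/10, RHS = -7/20. No, v is not the weak derivative of u.

u(x) = x**2 - 2, classical derivative u'(x) = 2*x.
φ(x) = x²(1−x), so φ'(x) = x*(2 - 3*x).
Note φ(0) = φ(1) = 0, so the boundary term u·φ vanishes.
LHS = ∫_0^1 u(x) φ'(x) dx = ∫_0^1 (-3*x^4 + 2*x^3 + 6*x^2 - 4*x) dx. Term by term:
  ∫_0^1 -3*x^4 dx = -3/5;  ∫_0^1 2*x^3 dx = 1/2;  ∫_0^1 6*x^2 dx = 2;
  ∫_0^1 -4*x dx = -2.
Sum: -3/5 + 1/2 + 2 − 2 = -1/10.
So LHS = -1/10.
∫_0^1 v(x) φ(x) dx = ∫_0^1 (-2*x^4 - x^3 + 3*x^2) dx. Term by term:
  ∫_0^1 -2*x^4 dx = -2/5;  ∫_0^1 -x^3 dx = -1/4;  ∫_0^1 3*x^2 dx = 1.
Sum: -2/5 − 1/4 + 1 = 7/20.
So RHS = -∫_0^1 v(x) φ(x) dx = -7/20.
LHS − RHS = 1/4 ≠ 0, so the identity fails.
(For a valid weak derivative the identity must hold for EVERY test function, in particular this one. The failure shows v is NOT the weak derivative of u.)
Correct weak derivative would be u'(x) = 2*x.


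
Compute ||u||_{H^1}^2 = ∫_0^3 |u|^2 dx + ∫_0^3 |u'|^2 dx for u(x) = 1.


||u||_{H^1}^2 = 3

The H^1 norm (squared) on an interval (0, L) is
  ||u||_{H^1}^2 = ∫_0^L u(x)^2 dx + ∫_0^L u'(x)^2 dx.
Compute u'(x) = 0.
Then u(x)^2 = 1 and u'(x)^2 = 0.
Integrate each monomial from 0 to 3 using ∫_0^3 c·x^n dx = c·3^(n+1)/(n+1):
  ∫_0^3 u(x)^2 dx = ∫_0^3 (1) dx. Term by term:
    ∫_0^3 1 dx = 3.
  ∫_0^3 u'(x)^2 dx = ∫_0^3 (0) dx. Term by term:
    ∫_0^3 0 dx = 0.
Adding: ||u||_{H^1}^2 = 3 + 0 = 3.


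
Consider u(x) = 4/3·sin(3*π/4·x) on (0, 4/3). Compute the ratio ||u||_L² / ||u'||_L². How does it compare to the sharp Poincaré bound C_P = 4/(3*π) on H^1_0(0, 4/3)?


||u||_L² / ||u'||_L² = 4/(3*π) = C_P.

u(x) = 4/3·sin(3*π/4·x), so u'(x) = π*cos(3*π*x/4).
Writing u(x) = A·sin(kπx/L) with A = 4/3 and k = 1, use ∫_0^L sin²(kπx/L) dx = L/2 and ∫_0^L cos²(kπx/L) dx = L/2.
u² = 16/9·sin²(3*π/4·x) and (u')² = π^2·cos²(3*π/4·x), and each of sin², cos² integrates to L/2 = 2/3 over (0, 4/3).
∫_0^4/3 u² dx = 32/27, so ||u||_L² = 4*sqrt(6)/9.
∫_0^4/3 (u')² dx = 2*π^2/3, so ||u'||_L² = sqrt(6)*π/3.
Ratio ||u||_L² / ||u'||_L² = 4/(3*π).
Sharp Poincaré constant on H^1_0(0, 4/3) is C_P = L/π = 4/(3*π), achieved by sin(3*π/4·x).
This is the k = 1 eigenfunction (up to amplitude), so the ratio equals the sharp Poincaré constant exactly.


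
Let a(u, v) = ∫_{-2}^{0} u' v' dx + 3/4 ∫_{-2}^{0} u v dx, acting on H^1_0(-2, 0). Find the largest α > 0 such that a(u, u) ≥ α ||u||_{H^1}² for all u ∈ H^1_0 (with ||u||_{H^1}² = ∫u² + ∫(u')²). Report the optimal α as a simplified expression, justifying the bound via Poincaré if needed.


α = (3 + π^2)/(4 + π^2)

Coercivity of a(·,·) on H^1_0(-2, 0) means a(u, u) ≥ α ||u||_{H^1}² for every u ∈ H^1_0.
The interval has length L = 2, and Poincaré/coercivity depend only on L. Here a(u, u) = ∫(u')² + (3/4)·∫u².
Here 0 < c = 3/4 < 1. The condition a(u,u) ≥ α||u||_{H^1}² reads (1−α)∫(u')² ≥ (α−c)∫u². Any admissible α is ≤ 1 (rapidly oscillating u have ∫u²/∫(u')² → 0), and α = 1 would force 0 ≥ (1−c)∫u², impossible since c < 1; so 1−α > 0. By the sharp Poincaré inequality on H^1_0 of an interval of length L, ∫(u')² ≥ (π/L)²∫u² with equality for the first sine mode sin(π(x−x₀)/L) (x₀ the left endpoint), so the inequality holds for all u iff (1−α)(π/L)² ≥ α − c, i.e. α ≤ ((π/L)² + c)/((π/L)² + 1) = (1 + c(L/π)²)/(1 + (L/π)²). With (π/L)² = π^2/4 and c = 3/4, the largest admissible constant is α = ((π/L)² + c)/((π/L)² + 1).
Simplifying, α = (3 + π^2)/(4 + π^2).


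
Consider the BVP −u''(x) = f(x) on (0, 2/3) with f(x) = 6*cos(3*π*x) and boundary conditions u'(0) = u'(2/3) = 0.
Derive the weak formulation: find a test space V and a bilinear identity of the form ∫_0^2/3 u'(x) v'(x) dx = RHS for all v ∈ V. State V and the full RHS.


V = H^1(0, 2/3) (no boundary constraint on v; u is determined up to an additive constant); weak form: ∫_0^2/3 u'v' dx = ∫_0^2/3 (6*cos(3*π*x)) v dx for all v ∈ V.

Multiply both sides by a test function v and integrate from 0 to 2/3:
  ∫_0^2/3 −u''(x) v(x) dx = ∫_0^2/3 f(x) v(x) dx.
Integrate the LHS by parts once:
  ∫_0^2/3 −u'' v dx = −[u'(x) v(x)]_0^2/3 + ∫_0^2/3 u'(x) v'(x) dx.
Thus ∫_0^2/3 u'(x) v'(x) dx = ∫_0^2/3 f(x) v(x) dx + [u'(x) v(x)]_0^2/3.
Choose V so that boundary terms are either known or forced to vanish.
u has homogeneous Neumann: u'(0) = u'(2/3) = 0. So [u' v]_0^2/3 = 0·v(2/3) − 0·v(0) = 0 for any v; take V = H^1(0, 2/3).
Weak formulation: find u (satisfying any essential BC) such that ∫_0^2/3 u'(x) v'(x) dx = ∫_0^2/3 f v dx for all v ∈ V (homogeneous Neumann, so boundary terms vanish).
Substituting f(x) = 6*cos(3*π*x), the right-hand side is ∫_0^2/3 (6*cos(3*π*x)) v dx.
Compatibility check (pure Neumann): taking v ≡ 1 ∈ V gives 0 = ∫_0^2/3 f dx + (0) − (0), i.e. ∫_0^2/3 f dx must equal u'(0) − u'(2/3) = 0. Indeed ∫_0^2/3 (6*cos(3*π*x)) dx = 0, so the data are compatible. The solution is then unique only up to an additive constant (fix it e.g. by requiring ∫_0^2/3 u dx = 0).


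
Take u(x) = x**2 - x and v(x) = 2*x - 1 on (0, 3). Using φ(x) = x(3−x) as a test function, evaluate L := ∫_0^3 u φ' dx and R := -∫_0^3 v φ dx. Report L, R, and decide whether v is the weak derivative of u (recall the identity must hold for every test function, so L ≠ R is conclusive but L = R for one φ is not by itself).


LHS = -9, RHS = -9. Yes, v = u' weakly.

u(x) = x**2 - x, classical derivative u'(x) = 2*x - 1.
φ(x) = x(3−x), so φ'(x) = 3 - 2*x.
Note φ(0) = φ(3) = 0, so the boundary term u·φ vanishes.
LHS = ∫_0^3 u(x) φ'(x) dx = ∫_0^3 (-2*x^3 + 5*x^2 - 3*x) dx. Term by term:
  ∫_0^3 -2*x^3 dx = -81/2;  ∫_0^3 5*x^2 dx = 45;  ∫_0^3 -3*x dx = -27/2.
Sum: -81/2 + 45 − 27/2 = -9.
So LHS = -9.
∫_0^3 v(x) φ(x) dx = ∫_0^3 (-2*x^3 + 7*x^2 - 3*x) dx. Term by term:
  ∫_0^3 -2*x^3 dx = -81/2;  ∫_0^3 7*x^2 dx = 63;  ∫_0^3 -3*x dx = -27/2.
Sum: -81/2 + 63 − 27/2 = 9.
So RHS = -∫_0^3 v(x) φ(x) dx = -9.
LHS = RHS, so the identity holds for this test φ.
Moreover u is smooth here and v(x) = u'(x) = 2*x - 1 pointwise, so the identity holds for every test function. Hence v is the weak derivative of u.


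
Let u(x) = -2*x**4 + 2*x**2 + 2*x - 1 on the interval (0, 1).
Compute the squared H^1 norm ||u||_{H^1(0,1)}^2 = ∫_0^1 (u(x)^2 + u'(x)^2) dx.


||u||_{H^1}^2 = 281/45

The H^1 norm (squared) on an interval (0, L) is
  ||u||_{H^1}^2 = ∫_0^L u(x)^2 dx + ∫_0^L u'(x)^2 dx.
Compute u'(x) = -8*x**3 + 4*x + 2.
Then u(x)^2 = 4*x**8 - 8*x**6 - 8*x**5 + 8*x**4 + 8*x**3 - 4*x + 1 and u'(x)^2 = 64*x**6 - 64*x**4 - 32*x**3 + 16*x**2 + 16*x + 4.
Integrate each monomial from 0 to 1 using ∫_0^1 c·x^n dx = c·1^(n+1)/(n+1):
  ∫_0^1 u(x)^2 dx = ∫_0^1 (4*x^8 - 8*x^6 - 8*x^5 + 8*x^4 + 8*x^3 - 4*x + 1) dx. Term by term:
    ∫_0^1 4*x^8 dx = 4/9;  ∫_0^1 -8*x^6 dx = -8/7;  ∫_0^1 -8*x^5 dx = -4/3;
    ∫_0^1 8*x^4 dx = 8/5;  ∫_0^1 8*x^3 dx = 2;  ∫_0^1 -4*x dx = -2;
    ∫_0^1 1 dx = 1.
  Sum: 4/9 − 8/7 − 4/3 + 8/5 + 2 − 2 + 1 = 179/315.
  ∫_0^1 u'(x)^2 dx = ∫_0^1 (64*x^6 - 64*x^4 - 32*x^3 + 16*x^2 + 16*x + 4) dx. Term by term:
    ∫_0^1 64*x^6 dx = 64/7;  ∫_0^1 -64*x^4 dx = -64/5;  ∫_0^1 -32*x^3 dx = -8;
    ∫_0^1 16*x^2 dx = 16/3;  ∫_0^1 16*x dx = 8;  ∫_0^1 4 dx = 4.
  Sum: 64/7 − 64/5 − 8 + 16/3 + 8 + 4 = 596/105.
Adding: ||u||_{H^1}^2 = 179/315 + 596/105 = 281/45.


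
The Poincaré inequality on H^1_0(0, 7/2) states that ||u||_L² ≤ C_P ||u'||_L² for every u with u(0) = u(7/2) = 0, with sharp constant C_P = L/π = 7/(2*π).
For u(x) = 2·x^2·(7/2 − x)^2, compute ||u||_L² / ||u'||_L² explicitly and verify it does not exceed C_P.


||u||_L² / ||u'||_L² = 7*sqrt(3)/12 < C_P = 7/(2*π).

u(x) = 2·x^2·(7/2 − x)^2, so u'(x) = x*(2*x - 7)*(4*x - 7).
u(x) = 2·x^2·(7/2 − x)^2 vanishes at x = 0 and x = 7/2, so u ∈ H^1_0(0, 7/2). Differentiate via the product rule and integrate the resulting polynomials term by term.
  ∫_0^7/2 u² dx = ∫_0^7/2 (4*x^8 - 56*x^7 + 294*x^6 - 686*x^5 + 2401*x^4/4) dx. Term by term:
    ∫_0^7/2 4*x^8 dx = 40353607/1152;  ∫_0^7/2 -56*x^7 dx = -40353607/256;  ∫_0^7/2 294*x^6 dx = 17294403/64;
    ∫_0^7/2 -686*x^5 dx = -40353607/192;  ∫_0^7/2 2401*x^4/4 dx = 40353607/640.
  Sum: 40353607/1152 − 40353607/256 + 17294403/64 − 40353607/192 + 40353607/640 = 5764801/11520.
  ∫_0^7/2 (u')² dx = ∫_0^7/2 (64*x^6 - 672*x^5 + 2548*x^4 - 4116*x^3 + 2401*x^2) dx. Term by term:
    ∫_0^7/2 64*x^6 dx = 117649/2;  ∫_0^7/2 -672*x^5 dx = -823543/4;  ∫_0^7/2 2548*x^4 dx = 10706059/40;
    ∫_0^7/2 -4116*x^3 dx = -2470629/16;  ∫_0^7/2 2401*x^2 dx = 823543/24.
  Sum: 117649/2 − 823543/4 + 10706059/40 − 2470629/16 + 823543/24 = 117649/240.
∫_0^7/2 u² dx = 5764801/11520, so ||u||_L² = 2401*sqrt(5)/240.
∫_0^7/2 (u')² dx = 117649/240, so ||u'||_L² = 343*sqrt(15)/60.
Ratio ||u||_L² / ||u'||_L² = 7*sqrt(3)/12.
Sharp Poincaré constant on H^1_0(0, 7/2) is C_P = L/π = 7/(2*π), achieved by sin(2*π/7·x).
A polynomial bump cannot attain the sharp Poincaré constant (only the first sine eigenfunction does), so the ratio is strictly less than C_P, consistent with ||u||_L² ≤ C_P ||u'||_L².


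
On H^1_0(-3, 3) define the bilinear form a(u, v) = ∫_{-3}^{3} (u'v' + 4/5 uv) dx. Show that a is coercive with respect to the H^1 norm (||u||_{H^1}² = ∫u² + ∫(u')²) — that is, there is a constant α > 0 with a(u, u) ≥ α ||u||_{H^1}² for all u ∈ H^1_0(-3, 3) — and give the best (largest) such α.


α = (π^2 + 144/5)/(π^2 + 36)

Coercivity of a(·,·) on H^1_0(-3, 3) means a(u, u) ≥ α ||u||_{H^1}² for every u ∈ H^1_0.
The interval has length L = 6, and Poincaré/coercivity depend only on L. Here a(u, u) = ∫(u')² + (4/5)·∫u².
Here 0 < c = 4/5 < 1. The condition a(u,u) ≥ α||u||_{H^1}² reads (1−α)∫(u')² ≥ (α−c)∫u². Any admissible α is ≤ 1 (rapidly oscillating u have ∫u²/∫(u')² → 0), and α = 1 would force 0 ≥ (1−c)∫u², impossible since c < 1; so 1−α > 0. By the sharp Poincaré inequality on H^1_0 of an interval of length L, ∫(u')² ≥ (π/L)²∫u² with equality for the first sine mode sin(π(x−x₀)/L) (x₀ the left endpoint), so the inequality holds for all u iff (1−α)(π/L)² ≥ α − c, i.e. α ≤ ((π/L)² + c)/((π/L)² + 1) = (1 + c(L/π)²)/(1 + (L/π)²). With (π/L)² = π^2/36 and c = 4/5, the largest admissible constant is α = ((π/L)² + c)/((π/L)² + 1).
Simplifying, α = (π^2 + 144/5)/(π^2 + 36).


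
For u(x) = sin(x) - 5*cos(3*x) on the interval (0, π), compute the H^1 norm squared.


||u||_{H^1(0,π)}^2 = 126*π

u'(x) = 15*sin(3*x) + cos(x).
Expand u² and (u')² and integrate term by term on (0, π), using: for integers n ≥ 1, ∫_0^π sin²(nx) dx = ∫_0^π cos²(nx) dx = π/2; for n ≠ n', ∫_0^π sin(nx)sin(n'x) dx = ∫_0^π cos(nx)cos(n'x) dx = 0; and by product-to-sum, ∫_0^π sin(nx)cos(n'x) dx = ½∫_0^π [sin((n+n')x) + sin((n−n')x)] dx, which is 0 when n+n' is even and 2n/(n²−n'²) when n+n' is odd (it need not vanish on (0, π)).
  u² squared terms: (-5)²·∫cos(3x)² dx = 25·π/2 = 25*π/2;  (1)²·∫sin(x)² dx = 1·π/2 = π/2.
  u² cross terms: 2·(-5)·(1)·∫cos(3x)·sin(x) dx = -10·(0) = 0.
  So ∫_0^π u² dx = 25*π/2 + π/2 + 0 = 13*π.
  (u')² squared terms: (15)²·∫sin(3x)² dx = 225·π/2 = 225*π/2;  (1)²·∫cos(x)² dx = 1·π/2 = π/2.
  (u')² cross terms: 2·(15)·(1)·∫sin(3x)·cos(x) dx = 30·(0) = 0.
  So ∫_0^π (u')² dx = 225*π/2 + π/2 + 0 = 113*π.
||u||_{H^1}^2 = (13*π) + (113*π) = 126*π.


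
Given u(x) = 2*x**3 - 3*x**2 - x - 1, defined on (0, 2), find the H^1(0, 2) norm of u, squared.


||u||_{H^1}^2 = 4432/105

The H^1 norm (squared) on an interval (0, L) is
  ||u||_{H^1}^2 = ∫_0^L u(x)^2 dx + ∫_0^L u'(x)^2 dx.
Compute u'(x) = 6*x**2 - 6*x - 1.
Then u(x)^2 = 4*x**6 - 12*x**5 + 5*x**4 + 2*x**3 + 7*x**2 + 2*x + 1 and u'(x)^2 = 36*x**4 - 72*x**3 + 24*x**2 + 12*x + 1.
Integrate each monomial from 0 to 2 using ∫_0^2 c·x^n dx = c·2^(n+1)/(n+1):
  ∫_0^2 u(x)^2 dx = ∫_0^2 (4*x^6 - 12*x^5 + 5*x^4 + 2*x^3 + 7*x^2 + 2*x + 1) dx. Term by term:
    ∫_0^2 4*x^6 dx = 512/7;  ∫_0^2 -12*x^5 dx = -128;  ∫_0^2 5*x^4 dx = 32;
    ∫_0^2 2*x^3 dx = 8;  ∫_0^2 7*x^2 dx = 56/3;  ∫_0^2 2*x dx = 4;
    ∫_0^2 1 dx = 2.
  Sum: 512/7 − 128 + 32 + 8 + 56/3 + 4 + 2 = 206/21.
  ∫_0^2 u'(x)^2 dx = ∫_0^2 (36*x^4 - 72*x^3 + 24*x^2 + 12*x + 1) dx. Term by term:
    ∫_0^2 36*x^4 dx = 1152/5;  ∫_0^2 -72*x^3 dx = -288;  ∫_0^2 24*x^2 dx = 64;
    ∫_0^2 12*x dx = 24;  ∫_0^2 1 dx = 2.
  Sum: 1152/5 − 288 + 64 + 24 + 2 = 162/5.
Adding: ||u||_{H^1}^2 = 206/21 + 162/5 = 4432/105.


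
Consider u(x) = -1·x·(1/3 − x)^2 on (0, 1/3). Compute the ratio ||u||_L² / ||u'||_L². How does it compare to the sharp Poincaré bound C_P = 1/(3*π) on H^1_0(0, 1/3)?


||u||_L² / ||u'||_L² = sqrt(14)/42 < C_P = 1/(3*π).

u(x) = -1·x·(1/3 − x)^2, so u'(x) = (1 - 9*x)*(3*x - 1)/9.
u(x) = -1·x·(1/3 − x)^2 vanishes at x = 0 and x = 1/3, so u ∈ H^1_0(0, 1/3). Differentiate via the product rule and integrate the resulting polynomials term by term.
  ∫_0^1/3 u² dx = ∫_0^1/3 (x^6 - 4*x^5/3 + 2*x^4/3 - 4*x^3/27 + x^2/81) dx. Term by term:
    ∫_0^1/3 x^6 dx = 1/15309;  ∫_0^1/3 -4*x^5/3 dx = -2/6561;  ∫_0^1/3 2*x^4/3 dx = 2/3645;
    ∫_0^1/3 -4*x^3/27 dx = -1/2187;  ∫_0^1/3 x^2/81 dx = 1/6561.
  Sum: 1/15309 − 2/6561 + 2/3645 − 1/2187 + 1/6561 = 1/229635.
  ∫_0^1/3 (u')² dx = ∫_0^1/3 (9*x^4 - 8*x^3 + 22*x^2/9 - 8*x/27 + 1/81) dx. Term by term:
    ∫_0^1/3 9*x^4 dx = 1/135;  ∫_0^1/3 -8*x^3 dx = -2/81;  ∫_0^1/3 22*x^2/9 dx = 22/729;
    ∫_0^1/3 -8*x/27 dx = -4/243;  ∫_0^1/3 1/81 dx = 1/243.
  Sum: 1/135 − 2/81 + 22/729 − 4/243 + 1/243 = 2/3645.
∫_0^1/3 u² dx = 1/229635, so ||u||_L² = sqrt(35)/2835.
∫_0^1/3 (u')² dx = 2/3645, so ||u'||_L² = sqrt(10)/135.
Ratio ||u||_L² / ||u'||_L² = sqrt(14)/42.
Sharp Poincaré constant on H^1_0(0, 1/3) is C_P = L/π = 1/(3*π), achieved by sin(3*π·x).
A polynomial bump cannot attain the sharp Poincaré constant (only the first sine eigenfunction does), so the ratio is strictly less than C_P, consistent with ||u||_L² ≤ C_P ||u'||_L².


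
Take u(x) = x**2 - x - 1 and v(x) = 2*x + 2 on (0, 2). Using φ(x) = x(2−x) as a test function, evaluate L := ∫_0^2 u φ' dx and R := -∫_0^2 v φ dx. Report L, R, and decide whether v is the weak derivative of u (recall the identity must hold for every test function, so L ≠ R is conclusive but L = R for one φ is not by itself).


LHS = -4/3, RHS = -16/3. No, v is not the weak derivative of u.

u(x) = x**2 - x - 1, classical derivative u'(x) = 2*x - 1.
φ(x) = x(2−x), so φ'(x) = 2 - 2*x.
Note φ(0) = φ(2) = 0, so the boundary term u·φ vanishes.
LHS = ∫_0^2 u(x) φ'(x) dx = ∫_0^2 (-2*x^3 + 4*x^2 - 2) dx. Term by term:
  ∫_0^2 -2*x^3 dx = -8;  ∫_0^2 4*x^2 dx = 32/3;  ∫_0^2 -2 dx = -4.
Sum: -8 + 32/3 − 4 = -4/3.
So LHS = -4/3.
∫_0^2 v(x) φ(x) dx = ∫_0^2 (-2*x^3 + 2*x^2 + 4*x) dx. Term by term:
  ∫_0^2 -2*x^3 dx = -8;  ∫_0^2 2*x^2 dx = 16/3;  ∫_0^2 4*x dx = 8.
Sum: -8 + 16/3 + 8 = 16/3.
So RHS = -∫_0^2 v(x) φ(x) dx = -16/3.
LHS − RHS = 4 ≠ 0, so the identity fails.
(For a valid weak derivative the identity must hold for EVERY test function, in particular this one. The failure shows v is NOT the weak derivative of u.)
Correct weak derivative would be u'(x) = 2*x - 1.


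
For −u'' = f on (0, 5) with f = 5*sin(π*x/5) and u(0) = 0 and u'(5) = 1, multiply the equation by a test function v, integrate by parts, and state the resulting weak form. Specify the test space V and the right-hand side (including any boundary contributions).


V = {v ∈ H^1(0, 5) : v(0) = 0} (test functions vanish at x = 0 where u is specified); weak form: ∫_0^5 u'v' dx = ∫_0^5 (5*sin(π*x/5)) v dx + v(5) for all v ∈ V.

Multiply both sides by a test function v and integrate from 0 to 5:
  ∫_0^5 −u''(x) v(x) dx = ∫_0^5 f(x) v(x) dx.
Integrate the LHS by parts once:
  ∫_0^5 −u'' v dx = −[u'(x) v(x)]_0^5 + ∫_0^5 u'(x) v'(x) dx.
Thus ∫_0^5 u'(x) v'(x) dx = ∫_0^5 f(x) v(x) dx + [u'(x) v(x)]_0^5.
Choose V so that boundary terms are either known or forced to vanish.
Mixed BC: u(0) = 0 (Dirichlet) and u'(5) = 1 (Neumann). Define V = {v ∈ H^1(0, 5) : v(0) = 0}. Then [u' v]_0^5 = u'(5)·v(5) − u'(0)·0 = v(5).
Weak formulation: find u (satisfying any essential BC) such that ∫_0^5 u'(x) v'(x) dx = ∫_0^5 f v dx + v(5) for all v ∈ V (Dirichlet at 0 absorbed into V; Neumann datum at x = 5 contributes the boundary term).
Substituting f(x) = 5*sin(π*x/5), the right-hand side is ∫_0^5 (5*sin(π*x/5)) v dx + v(5).


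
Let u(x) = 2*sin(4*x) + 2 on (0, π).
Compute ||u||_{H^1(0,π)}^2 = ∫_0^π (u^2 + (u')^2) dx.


||u||_{H^1(0,π)}^2 = 38*π

u'(x) = 8*cos(4*x).
Expand u² and (u')² and integrate term by term on (0, π), using: for integers n ≥ 1, ∫_0^π sin²(nx) dx = ∫_0^π cos²(nx) dx = π/2; for n ≠ n', ∫_0^π sin(nx)sin(n'x) dx = ∫_0^π cos(nx)cos(n'x) dx = 0; and by product-to-sum, ∫_0^π sin(nx)cos(n'x) dx = ½∫_0^π [sin((n+n')x) + sin((n−n')x)] dx, which is 0 when n+n' is even and 2n/(n²−n'²) when n+n' is odd (it need not vanish on (0, π)). For the constant mode: ∫_0^π 1 dx = π, ∫_0^π cos(nx) dx = 0, ∫_0^π sin(nx) dx = (1−(−1)^n)/n.
  u² squared terms: (2)²·∫1 dx = 4·π = 4*π;  (2)²·∫sin(4x)² dx = 4·π/2 = 2*π.
  u² cross terms: 2·(2)·(2)·∫1·sin(4x) dx = 8·(0) = 0.
  So ∫_0^π u² dx = 4*π + 2*π + 0 = 6*π.
  (u')² squared terms: (8)²·∫cos(4x)² dx = 64·π/2 = 32*π.
  So ∫_0^π (u')² dx = 32*π.
||u||_{H^1}^2 = (6*π) + (32*π) = 38*π.


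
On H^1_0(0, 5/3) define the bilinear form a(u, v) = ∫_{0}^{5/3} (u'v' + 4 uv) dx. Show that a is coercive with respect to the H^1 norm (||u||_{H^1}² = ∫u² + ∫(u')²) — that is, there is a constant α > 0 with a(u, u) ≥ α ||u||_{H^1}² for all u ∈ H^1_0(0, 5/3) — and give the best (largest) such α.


α = 1

Coercivity of a(·,·) on H^1_0(0, 5/3) means a(u, u) ≥ α ||u||_{H^1}² for every u ∈ H^1_0.
The interval has length L = 5/3, and Poincaré/coercivity depend only on L. Here a(u, u) = ∫(u')² + (4)·∫u².
Here c = 4 ≥ 1, so a(u,u) = ∫(u')² + c∫u² ≥ ∫(u')² + ∫u² = ||u||_{H^1}², i.e. α = 1 works. No larger α is possible: a(u,u) ≥ α||u||_{H^1}² means (1−α)∫(u')² ≥ (α−c)∫u², and for the modes u_n = sin(nπ(x−x₀)/L) (x₀ the left endpoint) one has ∫u_n²/∫(u_n')² = (L/(nπ))² → 0, so a(u_n,u_n)/||u_n||_{H^1}² → 1. Hence the optimal constant is α = 1.
Therefore α = 1.


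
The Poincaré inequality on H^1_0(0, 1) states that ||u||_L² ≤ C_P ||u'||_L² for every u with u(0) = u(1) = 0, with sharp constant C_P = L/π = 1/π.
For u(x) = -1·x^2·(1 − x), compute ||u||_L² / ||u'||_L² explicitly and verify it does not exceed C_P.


||u||_L² / ||u'||_L² = sqrt(14)/14 < C_P = 1/π.

u(x) = -1·x^2·(1 − x), so u'(x) = x*(3*x - 2).
u(x) = -1·x^2·(1 − x) vanishes at x = 0 and x = 1, so u ∈ H^1_0(0, 1). Differentiate via the product rule and integrate the resulting polynomials term by term.
  ∫_0^1 u² dx = ∫_0^1 (x^6 - 2*x^5 + x^4) dx. Term by term:
    ∫_0^1 x^6 dx = 1/7;  ∫_0^1 -2*x^5 dx = -1/3;  ∫_0^1 x^4 dx = 1/5.
  Sum: 1/7 − 1/3 + 1/5 = 1/105.
  ∫_0^1 (u')² dx = ∫_0^1 (9*x^4 - 12*x^3 + 4*x^2) dx. Term by term:
    ∫_0^1 9*x^4 dx = 9/5;  ∫_0^1 -12*x^3 dx = -3;  ∫_0^1 4*x^2 dx = 4/3.
  Sum: 9/5 − 3 + 4/3 = 2/15.
∫_0^1 u² dx = 1/105, so ||u||_L² = sqrt(105)/105.
∫_0^1 (u')² dx = 2/15, so ||u'||_L² = sqrt(30)/15.
Ratio ||u||_L² / ||u'||_L² = sqrt(14)/14.
Sharp Poincaré constant on H^1_0(0, 1) is C_P = L/π = 1/π, achieved by sin(π·x).
A polynomial bump cannot attain the sharp Poincaré constant (only the first sine eigenfunction does), so the ratio is strictly less than C_P, consistent with ||u||_L² ≤ C_P ||u'||_L².


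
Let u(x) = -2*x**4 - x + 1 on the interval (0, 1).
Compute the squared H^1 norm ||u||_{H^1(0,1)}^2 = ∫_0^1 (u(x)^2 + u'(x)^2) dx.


||u||_{H^1}^2 = 4658/315

The H^1 norm (squared) on an interval (0, L) is
  ||u||_{H^1}^2 = ∫_0^L u(x)^2 dx + ∫_0^L u'(x)^2 dx.
Compute u'(x) = -8*x**3 - 1.
Then u(x)^2 = 4*x**8 + 4*x**5 - 4*x**4 + x**2 - 2*x + 1 and u'(x)^2 = 64*x**6 + 16*x**3 + 1.
Integrate each monomial from 0 to 1 using ∫_0^1 c·x^n dx = c·1^(n+1)/(n+1):
  ∫_0^1 u(x)^2 dx = ∫_0^1 (4*x^8 + 4*x^5 - 4*x^4 + x^2 - 2*x + 1) dx. Term by term:
    ∫_0^1 4*x^8 dx = 4/9;  ∫_0^1 4*x^5 dx = 2/3;  ∫_0^1 -4*x^4 dx = -4/5;
    ∫_0^1 x^2 dx = 1/3;  ∫_0^1 -2*x dx = -1;  ∫_0^1 1 dx = 1.
  Sum: 4/9 + 2/3 − 4/5 + 1/3 − 1 + 1 = 29/45.
  ∫_0^1 u'(x)^2 dx = ∫_0^1 (64*x^6 + 16*x^3 + 1) dx. Term by term:
    ∫_0^1 64*x^6 dx = 64/7;  ∫_0^1 16*x^3 dx = 4;  ∫_0^1 1 dx = 1.
  Sum: 64/7 + 4 + 1 = 99/7.
Adding: ||u||_{H^1}^2 = 29/45 + 99/7 = 4658/315.


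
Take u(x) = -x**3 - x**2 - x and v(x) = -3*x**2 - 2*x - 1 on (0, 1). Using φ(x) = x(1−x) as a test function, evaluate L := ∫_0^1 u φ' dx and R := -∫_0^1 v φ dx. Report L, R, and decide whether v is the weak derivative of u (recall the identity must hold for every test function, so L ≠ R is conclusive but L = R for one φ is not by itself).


LHS = 29/60, RHS = 29/60. Yes, v = u' weakly.

u(x) = -x**3 - x**2 - x, classical derivative u'(x) = -3*x**2 - 2*x - 1.
φ(x) = x(1−x), so φ'(x) = 1 - 2*x.
Note φ(0) = φ(1) = 0, so the boundary term u·φ vanishes.
LHS = ∫_0^1 u(x) φ'(x) dx = ∫_0^1 (2*x^4 + x^3 + x^2 - x) dx. Term by term:
  ∫_0^1 2*x^4 dx = 2/5;  ∫_0^1 x^3 dx = 1/4;  ∫_0^1 x^2 dx = 1/3;
  ∫_0^1 -x dx = -1/2.
Sum: 2/5 + 1/4 + 1/3 − 1/2 = 29/60.
So LHS = 29/60.
∫_0^1 v(x) φ(x) dx = ∫_0^1 (3*x^4 - x^3 - x^2 - x) dx. Term by term:
  ∫_0^1 3*x^4 dx = 3/5;  ∫_0^1 -x^3 dx = -1/4;  ∫_0^1 -x^2 dx = -1/3;
  ∫_0^1 -x dx = -1/2.
Sum: 3/5 − 1/4 − 1/3 − 1/2 = -29/60.
So RHS = -∫_0^1 v(x) φ(x) dx = 29/60.
LHS = RHS, so the identity holds for this test φ.
Moreover u is smooth here and v(x) = u'(x) = -3*x**2 - 2*x - 1 pointwise, so the identity holds for every test function. Hence v is the weak derivative of u.


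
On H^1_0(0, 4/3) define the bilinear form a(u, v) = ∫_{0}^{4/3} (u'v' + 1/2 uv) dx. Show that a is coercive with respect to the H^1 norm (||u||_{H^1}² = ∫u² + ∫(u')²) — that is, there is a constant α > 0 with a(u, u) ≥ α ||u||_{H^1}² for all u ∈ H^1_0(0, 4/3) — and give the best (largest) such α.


α = (8 + 9*π^2)/(16 + 9*π^2)

Coercivity of a(·,·) on H^1_0(0, 4/3) means a(u, u) ≥ α ||u||_{H^1}² for every u ∈ H^1_0.
The interval has length L = 4/3, and Poincaré/coercivity depend only on L. Here a(u, u) = ∫(u')² + (1/2)·∫u².
Here 0 < c = 1/2 < 1. The condition a(u,u) ≥ α||u||_{H^1}² reads (1−α)∫(u')² ≥ (α−c)∫u². Any admissible α is ≤ 1 (rapidly oscillating u have ∫u²/∫(u')² → 0), and α = 1 would force 0 ≥ (1−c)∫u², impossible since c < 1; so 1−α > 0. By the sharp Poincaré inequality on H^1_0 of an interval of length L, ∫(u')² ≥ (π/L)²∫u² with equality for the first sine mode sin(π(x−x₀)/L) (x₀ the left endpoint), so the inequality holds for all u iff (1−α)(π/L)² ≥ α − c, i.e. α ≤ ((π/L)² + c)/((π/L)² + 1) = (1 + c(L/π)²)/(1 + (L/π)²). With (π/L)² = 9*π^2/16 and c = 1/2, the largest admissible constant is α = ((π/L)² + c)/((π/L)² + 1).
Simplifying, α = (8 + 9*π^2)/(16 + 9*π^2).


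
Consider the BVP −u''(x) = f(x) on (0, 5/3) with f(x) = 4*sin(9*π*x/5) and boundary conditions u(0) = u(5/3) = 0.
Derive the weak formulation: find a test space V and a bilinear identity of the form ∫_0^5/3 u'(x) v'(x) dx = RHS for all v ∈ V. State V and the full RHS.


V = H^1_0(0, 5/3) (so v(0) = v(5/3) = 0); weak form: ∫_0^5/3 u'v' dx = ∫_0^5/3 (4*sin(9*π*x/5)) v dx for all v ∈ V.

Multiply both sides by a test function v and integrate from 0 to 5/3:
  ∫_0^5/3 −u''(x) v(x) dx = ∫_0^5/3 f(x) v(x) dx.
Integrate the LHS by parts once:
  ∫_0^5/3 −u'' v dx = −[u'(x) v(x)]_0^5/3 + ∫_0^5/3 u'(x) v'(x) dx.
Thus ∫_0^5/3 u'(x) v'(x) dx = ∫_0^5/3 f(x) v(x) dx + [u'(x) v(x)]_0^5/3.
Choose V so that boundary terms are either known or forced to vanish.
u is Dirichlet: u(0) = u(5/3) = 0. Let V = H^1_0(0, 5/3); then v(0) = v(5/3) = 0, and [u' v]_0^5/3 = 0.
Weak formulation: find u (satisfying any essential BC) such that ∫_0^5/3 u'(x) v'(x) dx = ∫_0^5/3 f v dx for all v ∈ V.
Substituting f(x) = 4*sin(9*π*x/5), the right-hand side is ∫_0^5/3 (4*sin(9*π*x/5)) v dx.


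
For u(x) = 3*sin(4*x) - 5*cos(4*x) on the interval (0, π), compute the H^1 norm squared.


||u||_{H^1(0,π)}^2 = 289*π

u'(x) = 20*sin(4*x) + 12*cos(4*x).
Expand u² and (u')² and integrate term by term on (0, π), using: for integers n ≥ 1, ∫_0^π sin²(nx) dx = ∫_0^π cos²(nx) dx = π/2; for n ≠ n', ∫_0^π sin(nx)sin(n'x) dx = ∫_0^π cos(nx)cos(n'x) dx = 0; and by product-to-sum, ∫_0^π sin(nx)cos(n'x) dx = ½∫_0^π [sin((n+n')x) + sin((n−n')x)] dx, which is 0 when n+n' is even and 2n/(n²−n'²) when n+n' is odd (it need not vanish on (0, π)).
  u² squared terms: (-5)²·∫cos(4x)² dx = 25·π/2 = 25*π/2;  (3)²·∫sin(4x)² dx = 9·π/2 = 9*π/2.
  u² cross terms: 2·(-5)·(3)·∫cos(4x)·sin(4x) dx = -30·(0) = 0.
  So ∫_0^π u² dx = 25*π/2 + 9*π/2 + 0 = 17*π.
  (u')² squared terms: (12)²·∫cos(4x)² dx = 144·π/2 = 72*π;  (20)²·∫sin(4x)² dx = 400·π/2 = 200*π.
  (u')² cross terms: 2·(12)·(20)·∫cos(4x)·sin(4x) dx = 480·(0) = 0.
  So ∫_0^π (u')² dx = 72*π + 200*π + 0 = 272*π.
||u||_{H^1}^2 = (17*π) + (272*π) = 289*π.


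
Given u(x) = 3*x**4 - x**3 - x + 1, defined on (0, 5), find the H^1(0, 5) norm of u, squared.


||u||_{H^1}^2 = 258902615/84

The H^1 norm (squared) on an interval (0, L) is
  ||u||_{H^1}^2 = ∫_0^L u(x)^2 dx + ∫_0^L u'(x)^2 dx.
Compute u'(x) = 12*x**3 - 3*x**2 - 1.
Then u(x)^2 = 9*x**8 - 6*x**7 + x**6 - 6*x**5 + 8*x**4 - 2*x**3 + x**2 - 2*x + 1 and u'(x)^2 = 144*x**6 - 72*x**5 + 9*x**4 - 24*x**3 + 6*x**2 + 1.
Integrate each monomial from 0 to 5 using ∫_0^5 c·x^n dx = c·5^(n+1)/(n+1):
  ∫_0^5 u(x)^2 dx = ∫_0^5 (9*x^8 - 6*x^7 + x^6 - 6*x^5 + 8*x^4 - 2*x^3 + x^2 - 2*x + 1) dx. Term by term:
    ∫_0^5 9*x^8 dx = 1953125;  ∫_0^5 -6*x^7 dx = -1171875/4;  ∫_0^5 x^6 dx = 78125/7;
    ∫_0^5 -6*x^5 dx = -15625;  ∫_0^5 8*x^4 dx = 5000;  ∫_0^5 -2*x^3 dx = -625/2;
    ∫_0^5 x^2 dx = 125/3;  ∫_0^5 -2*x dx = -25;  ∫_0^5 1 dx = 5.
  Sum: 1953125 − 1171875/4 + 78125/7 − 15625 + 5000 − 625/2 + 125/3 − 25 + 5 = 139473695/84.
  ∫_0^5 u'(x)^2 dx = ∫_0^5 (144*x^6 - 72*x^5 + 9*x^4 - 24*x^3 + 6*x^2 + 1) dx. Term by term:
    ∫_0^5 144*x^6 dx = 11250000/7;  ∫_0^5 -72*x^5 dx = -187500;  ∫_0^5 9*x^4 dx = 5625;
    ∫_0^5 -24*x^3 dx = -3750;  ∫_0^5 6*x^2 dx = 250;  ∫_0^5 1 dx = 5.
  Sum: 11250000/7 − 187500 + 5625 − 3750 + 250 + 5 = 9952410/7.
Adding: ||u||_{H^1}^2 = 139473695/84 + 9952410/7 = 258902615/84.


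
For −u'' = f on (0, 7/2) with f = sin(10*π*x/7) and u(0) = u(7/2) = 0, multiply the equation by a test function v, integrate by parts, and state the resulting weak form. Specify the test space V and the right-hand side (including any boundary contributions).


V = H^1_0(0, 7/2) (so v(0) = v(7/2) = 0); weak form: ∫_0^7/2 u'v' dx = ∫_0^7/2 (sin(10*π*x/7)) v dx for all v ∈ V.

Multiply both sides by a test function v and integrate from 0 to 7/2:
  ∫_0^7/2 −u''(x) v(x) dx = ∫_0^7/2 f(x) v(x) dx.
Integrate the LHS by parts once:
  ∫_0^7/2 −u'' v dx = −[u'(x) v(x)]_0^7/2 + ∫_0^7/2 u'(x) v'(x) dx.
Thus ∫_0^7/2 u'(x) v'(x) dx = ∫_0^7/2 f(x) v(x) dx + [u'(x) v(x)]_0^7/2.
Choose V so that boundary terms are either known or forced to vanish.
u is Dirichlet: u(0) = u(7/2) = 0. Let V = H^1_0(0, 7/2); then v(0) = v(7/2) = 0, and [u' v]_0^7/2 = 0.
Weak formulation: find u (satisfying any essential BC) such that ∫_0^7/2 u'(x) v'(x) dx = ∫_0^7/2 f v dx for all v ∈ V.
Substituting f(x) = sin(10*π*x/7), the right-hand side is ∫_0^7/2 (sin(10*π*x/7)) v dx.


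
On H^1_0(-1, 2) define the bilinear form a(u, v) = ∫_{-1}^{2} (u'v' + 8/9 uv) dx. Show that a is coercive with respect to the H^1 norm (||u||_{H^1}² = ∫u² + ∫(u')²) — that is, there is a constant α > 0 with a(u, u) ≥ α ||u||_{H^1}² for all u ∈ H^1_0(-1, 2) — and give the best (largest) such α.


α = (8 + π^2)/(9 + π^2)

Coercivity of a(·,·) on H^1_0(-1, 2) means a(u, u) ≥ α ||u||_{H^1}² for every u ∈ H^1_0.
The interval has length L = 3, and Poincaré/coercivity depend only on L. Here a(u, u) = ∫(u')² + (8/9)·∫u².
Here 0 < c = 8/9 < 1. The condition a(u,u) ≥ α||u||_{H^1}² reads (1−α)∫(u')² ≥ (α−c)∫u². Any admissible α is ≤ 1 (rapidly oscillating u have ∫u²/∫(u')² → 0), and α = 1 would force 0 ≥ (1−c)∫u², impossible since c < 1; so 1−α > 0. By the sharp Poincaré inequality on H^1_0 of an interval of length L, ∫(u')² ≥ (π/L)²∫u² with equality for the first sine mode sin(π(x−x₀)/L) (x₀ the left endpoint), so the inequality holds for all u iff (1−α)(π/L)² ≥ α − c, i.e. α ≤ ((π/L)² + c)/((π/L)² + 1) = (1 + c(L/π)²)/(1 + (L/π)²). With (π/L)² = π^2/9 and c = 8/9, the largest admissible constant is α = ((π/L)² + c)/((π/L)² + 1).
Simplifying, α = (8 + π^2)/(9 + π^2).


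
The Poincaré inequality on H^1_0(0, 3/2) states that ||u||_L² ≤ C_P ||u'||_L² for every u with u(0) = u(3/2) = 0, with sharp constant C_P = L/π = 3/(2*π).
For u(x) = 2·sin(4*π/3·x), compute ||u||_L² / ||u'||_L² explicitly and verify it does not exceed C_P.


||u||_L² / ||u'||_L² = 3/(4*π) < C_P = 3/(2*π).

u(x) = 2·sin(4*π/3·x), so u'(x) = 8*π*cos(4*π*x/3)/3.
Writing u(x) = A·sin(kπx/L) with A = 2 and k = 2, use ∫_0^L sin²(kπx/L) dx = L/2 and ∫_0^L cos²(kπx/L) dx = L/2.
u² = 4·sin²(4*π/3·x) and (u')² = 64*π^2/9·cos²(4*π/3·x), and each of sin², cos² integrates to L/2 = 3/4 over (0, 3/2).
∫_0^3/2 u² dx = 3, so ||u||_L² = sqrt(3).
∫_0^3/2 (u')² dx = 16*π^2/3, so ||u'||_L² = 4*sqrt(3)*π/3.
Ratio ||u||_L² / ||u'||_L² = 3/(4*π).
Sharp Poincaré constant on H^1_0(0, 3/2) is C_P = L/π = 3/(2*π), achieved by sin(2*π/3·x).
This is the k = 2 harmonic; the ratio L/(kπ) is strictly less than C_P = L/π, consistent with the sharp inequality ||u||_L² ≤ C_P ||u'||_L².


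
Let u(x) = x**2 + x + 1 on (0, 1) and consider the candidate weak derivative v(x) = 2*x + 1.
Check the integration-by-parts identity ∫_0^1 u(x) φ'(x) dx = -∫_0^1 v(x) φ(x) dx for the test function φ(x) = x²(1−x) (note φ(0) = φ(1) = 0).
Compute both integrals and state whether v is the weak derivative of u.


LHS = -11/60, RHS = -11/60. Yes, v = u' weakly.

u(x) = x**2 + x + 1, classical derivative u'(x) = 2*x + 1.
φ(x) = x²(1−x), so φ'(x) = x*(2 - 3*x).
Note φ(0) = φ(1) = 0, so the boundary term u·φ vanishes.
LHS = ∫_0^1 u(x) φ'(x) dx = ∫_0^1 (-3*x^4 - x^3 - x^2 + 2*x) dx. Term by term:
  ∫_0^1 -3*x^4 dx = -3/5;  ∫_0^1 -x^3 dx = -1/4;  ∫_0^1 -x^2 dx = -1/3;
  ∫_0^1 2*x dx = 1.
Sum: -3/5 − 1/4 − 1/3 + 1 = -11/60.
So LHS = -11/60.
∫_0^1 v(x) φ(x) dx = ∫_0^1 (-2*x^4 + x^3 + x^2) dx. Term by term:
  ∫_0^1 -2*x^4 dx = -2/5;  ∫_0^1 x^3 dx = 1/4;  ∫_0^1 x^2 dx = 1/3.
Sum: -2/5 + 1/4 + 1/3 = 11/60.
So RHS = -∫_0^1 v(x) φ(x) dx = -11/60.
LHS = RHS, so the identity holds for this test φ.
Moreover u is smooth here and v(x) = u'(x) = 2*x + 1 pointwise, so the identity holds for every test function. Hence v is the weak derivative of u.


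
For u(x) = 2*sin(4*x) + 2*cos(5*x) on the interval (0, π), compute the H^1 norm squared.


||u||_{H^1(0,π)}^2 = -1664/9 + 86*π

u'(x) = -10*sin(5*x) + 8*cos(4*x).
Expand u² and (u')² and integrate term by term on (0, π), using: for integers n ≥ 1, ∫_0^π sin²(nx) dx = ∫_0^π cos²(nx) dx = π/2; for n ≠ n', ∫_0^π sin(nx)sin(n'x) dx = ∫_0^π cos(nx)cos(n'x) dx = 0; and by product-to-sum, ∫_0^π sin(nx)cos(n'x) dx = ½∫_0^π [sin((n+n')x) + sin((n−n')x)] dx, which is 0 when n+n' is even and 2n/(n²−n'²) when n+n' is odd (it need not vanish on (0, π)).
  u² squared terms: (2)²·∫cos(5x)² dx = 4·π/2 = 2*π;  (2)²·∫sin(4x)² dx = 4·π/2 = 2*π.
  u² cross terms: 2·(2)·(2)·∫cos(5x)·sin(4x) dx = 8·(-8/9) = -64/9.
  So ∫_0^π u² dx = 2*π + 2*π − 64/9 = -64/9 + 4*π.
  (u')² squared terms: (-10)²·∫sin(5x)² dx = 100·π/2 = 50*π;  (8)²·∫cos(4x)² dx = 64·π/2 = 32*π.
  (u')² cross terms: 2·(-10)·(8)·∫sin(5x)·cos(4x) dx = -160·(10/9) = -1600/9.
  So ∫_0^π (u')² dx = 50*π + 32*π − 1600/9 = -1600/9 + 82*π.
||u||_{H^1}^2 = (-64/9 + 4*π) + (-1600/9 + 82*π) = -1664/9 + 86*π.


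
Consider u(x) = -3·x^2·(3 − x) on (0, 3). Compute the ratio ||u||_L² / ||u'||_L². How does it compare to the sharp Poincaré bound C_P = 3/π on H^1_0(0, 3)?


||u||_L² / ||u'||_L² = 3*sqrt(14)/14 < C_P = 3/π.

u(x) = -3·x^2·(3 − x), so u'(x) = 9*x*(x - 2).
u(x) = -3·x^2·(3 − x) vanishes at x = 0 and x = 3, so u ∈ H^1_0(0, 3). Differentiate via the product rule and integrate the resulting polynomials term by term.
  ∫_0^3 u² dx = ∫_0^3 (9*x^6 - 54*x^5 + 81*x^4) dx. Term by term:
    ∫_0^3 9*x^6 dx = 19683/7;  ∫_0^3 -54*x^5 dx = -6561;  ∫_0^3 81*x^4 dx = 19683/5.
  Sum: 19683/7 − 6561 + 19683/5 = 6561/35.
  ∫_0^3 (u')² dx = ∫_0^3 (81*x^4 - 324*x^3 + 324*x^2) dx. Term by term:
    ∫_0^3 81*x^4 dx = 19683/5;  ∫_0^3 -324*x^3 dx = -6561;  ∫_0^3 324*x^2 dx = 2916.
  Sum: 19683/5 − 6561 + 2916 = 1458/5.
∫_0^3 u² dx = 6561/35, so ||u||_L² = 81*sqrt(35)/35.
∫_0^3 (u')² dx = 1458/5, so ||u'||_L² = 27*sqrt(10)/5.
Ratio ||u||_L² / ||u'||_L² = 3*sqrt(14)/14.
Sharp Poincaré constant on H^1_0(0, 3) is C_P = L/π = 3/π, achieved by sin(π/3·x).
A polynomial bump cannot attain the sharp Poincaré constant (only the first sine eigenfunction does), so the ratio is strictly less than C_P, consistent with ||u||_L² ≤ C_P ||u'||_L².


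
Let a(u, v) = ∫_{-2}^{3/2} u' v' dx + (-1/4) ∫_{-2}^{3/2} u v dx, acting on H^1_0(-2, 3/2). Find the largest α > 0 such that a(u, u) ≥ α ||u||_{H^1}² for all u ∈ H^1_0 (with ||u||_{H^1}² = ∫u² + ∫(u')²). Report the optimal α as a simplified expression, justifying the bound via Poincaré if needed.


α = (-49 + 16*π^2)/(4*(4*π^2 + 49))

Coercivity of a(·,·) on H^1_0(-2, 3/2) means a(u, u) ≥ α ||u||_{H^1}² for every u ∈ H^1_0.
The interval has length L = 7/2, and Poincaré/coercivity depend only on L. Here a(u, u) = ∫(u')² + (-1/4)·∫u².
Here c = -1/4 < 0 with |c| < (π/L)² = 4*π^2/49, so coercivity still holds. The condition a(u,u) ≥ α||u||_{H^1}² reads (1−α)∫(u')² ≥ (α−c)∫u². Any admissible α is ≤ 1 (rapidly oscillating u have ∫u²/∫(u')² → 0), and α = 1 would force 0 ≥ (1−c)∫u², impossible since c < 1; so 1−α > 0. By the sharp Poincaré inequality on H^1_0 of an interval of length L, ∫(u')² ≥ (π/L)²∫u² with equality for the first sine mode sin(π(x−x₀)/L) (x₀ the left endpoint), so the inequality holds for all u iff (1−α)(π/L)² ≥ α − c, i.e. α ≤ ((π/L)² + c)/((π/L)² + 1) = (1 + c(L/π)²)/(1 + (L/π)²). (Direct route, valid since c ≤ 0: Poincaré gives c∫u² ≥ c(L/π)²∫(u')², so a(u,u) ≥ (1 + c(L/π)²)∫(u')², while ||u||_{H^1}² ≤ (1 + (L/π)²)∫(u')²; dividing yields the same α.) With (π/L)² = 4*π^2/49 and c = -1/4, the largest admissible constant is α = ((π/L)² + c)/((π/L)² + 1).
Simplifying, α = (-49 + 16*π^2)/(4*(4*π^2 + 49)).


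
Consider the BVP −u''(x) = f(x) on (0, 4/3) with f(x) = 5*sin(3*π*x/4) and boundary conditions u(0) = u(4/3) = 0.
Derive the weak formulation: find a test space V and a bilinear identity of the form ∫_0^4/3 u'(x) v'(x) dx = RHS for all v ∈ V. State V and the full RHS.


V = H^1_0(0, 4/3) (so v(0) = v(4/3) = 0); weak form: ∫_0^4/3 u'v' dx = ∫_0^4/3 (5*sin(3*π*x/4)) v dx for all v ∈ V.

Multiply both sides by a test function v and integrate from 0 to 4/3:
  ∫_0^4/3 −u''(x) v(x) dx = ∫_0^4/3 f(x) v(x) dx.
Integrate the LHS by parts once:
  ∫_0^4/3 −u'' v dx = −[u'(x) v(x)]_0^4/3 + ∫_0^4/3 u'(x) v'(x) dx.
Thus ∫_0^4/3 u'(x) v'(x) dx = ∫_0^4/3 f(x) v(x) dx + [u'(x) v(x)]_0^4/3.
Choose V so that boundary terms are either known or forced to vanish.
u is Dirichlet: u(0) = u(4/3) = 0. Let V = H^1_0(0, 4/3); then v(0) = v(4/3) = 0, and [u' v]_0^4/3 = 0.
Weak formulation: find u (satisfying any essential BC) such that ∫_0^4/3 u'(x) v'(x) dx = ∫_0^4/3 f v dx for all v ∈ V.
Substituting f(x) = 5*sin(3*π*x/4), the right-hand side is ∫_0^4/3 (5*sin(3*π*x/4)) v dx.
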